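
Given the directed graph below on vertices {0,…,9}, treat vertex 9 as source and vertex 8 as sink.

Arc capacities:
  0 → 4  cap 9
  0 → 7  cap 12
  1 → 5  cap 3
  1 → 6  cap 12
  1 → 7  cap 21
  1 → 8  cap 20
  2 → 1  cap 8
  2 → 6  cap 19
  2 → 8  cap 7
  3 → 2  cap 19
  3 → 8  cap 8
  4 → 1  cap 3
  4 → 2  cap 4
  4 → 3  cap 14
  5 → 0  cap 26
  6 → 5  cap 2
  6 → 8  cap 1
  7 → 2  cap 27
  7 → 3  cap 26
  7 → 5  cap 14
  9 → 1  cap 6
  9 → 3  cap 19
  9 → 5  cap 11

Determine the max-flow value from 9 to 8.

augment #1: 9→1→8 bottleneck 6, total now 6
augment #2: 9→3→8 bottleneck 8, total now 14
augment #3: 9→3→2→8 bottleneck 7, total now 21
augment #4: 9→3→2→1→8 bottleneck 4, total now 25
augment #5: 9→5→0→4→1→8 bottleneck 3, total now 28
augment #6: 9→5→0→4→2→1→8 bottleneck 4, total now 32
augment #7: 9→5→0→7→2→6→8 bottleneck 1, total now 33

Maximum flow value: 33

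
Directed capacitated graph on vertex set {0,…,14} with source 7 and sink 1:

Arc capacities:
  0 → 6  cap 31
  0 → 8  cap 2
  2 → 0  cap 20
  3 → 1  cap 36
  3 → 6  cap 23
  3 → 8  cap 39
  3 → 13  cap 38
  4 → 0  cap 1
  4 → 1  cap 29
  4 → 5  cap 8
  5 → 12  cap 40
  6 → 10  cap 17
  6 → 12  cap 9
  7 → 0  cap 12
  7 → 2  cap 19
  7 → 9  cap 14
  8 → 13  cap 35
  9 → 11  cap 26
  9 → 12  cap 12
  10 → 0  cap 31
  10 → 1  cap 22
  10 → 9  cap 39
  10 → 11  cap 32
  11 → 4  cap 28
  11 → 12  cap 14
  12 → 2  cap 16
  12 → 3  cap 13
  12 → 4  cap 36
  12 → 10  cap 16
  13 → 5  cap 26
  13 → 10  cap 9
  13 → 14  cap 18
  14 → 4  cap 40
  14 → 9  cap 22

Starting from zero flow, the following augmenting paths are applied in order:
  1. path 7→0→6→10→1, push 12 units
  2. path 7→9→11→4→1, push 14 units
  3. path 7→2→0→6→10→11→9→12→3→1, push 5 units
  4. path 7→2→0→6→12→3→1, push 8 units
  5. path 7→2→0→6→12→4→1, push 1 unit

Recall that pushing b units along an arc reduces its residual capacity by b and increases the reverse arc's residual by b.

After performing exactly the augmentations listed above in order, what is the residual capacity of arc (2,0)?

after path 1 (7→0→6→10→1, push 12): res(2,0)=20
after path 2 (7→9→11→4→1, push 14): res(2,0)=20
after path 3 (7→2→0→6→10→11→9→12→3→1, push 5): res(2,0)=15
after path 4 (7→2→0→6→12→3→1, push 8): res(2,0)=7
after path 5 (7→2→0→6→12→4→1, push 1): res(2,0)=6

Residual capacity of (2,0): 6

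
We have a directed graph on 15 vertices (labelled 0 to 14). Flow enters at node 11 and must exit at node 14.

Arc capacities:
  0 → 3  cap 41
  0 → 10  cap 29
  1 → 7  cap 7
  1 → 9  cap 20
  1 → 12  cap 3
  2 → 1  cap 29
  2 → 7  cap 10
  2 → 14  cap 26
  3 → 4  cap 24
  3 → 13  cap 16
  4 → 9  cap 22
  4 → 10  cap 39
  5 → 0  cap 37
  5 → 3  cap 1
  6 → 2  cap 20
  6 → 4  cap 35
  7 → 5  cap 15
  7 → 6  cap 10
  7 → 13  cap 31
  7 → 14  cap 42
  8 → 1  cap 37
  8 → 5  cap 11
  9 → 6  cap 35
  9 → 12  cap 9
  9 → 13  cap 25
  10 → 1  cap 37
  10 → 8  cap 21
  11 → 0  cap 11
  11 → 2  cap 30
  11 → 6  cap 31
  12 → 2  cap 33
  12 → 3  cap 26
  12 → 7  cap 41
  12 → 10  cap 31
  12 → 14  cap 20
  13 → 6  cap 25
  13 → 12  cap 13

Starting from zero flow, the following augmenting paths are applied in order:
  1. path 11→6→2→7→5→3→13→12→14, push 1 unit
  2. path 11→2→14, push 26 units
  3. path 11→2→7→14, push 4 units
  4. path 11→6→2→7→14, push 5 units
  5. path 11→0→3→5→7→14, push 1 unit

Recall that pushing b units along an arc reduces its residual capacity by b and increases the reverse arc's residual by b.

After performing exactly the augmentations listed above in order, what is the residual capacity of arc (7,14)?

after path 1 (11→6→2→7→5→3→13→12→14, push 1): res(7,14)=42
after path 2 (11→2→14, push 26): res(7,14)=42
after path 3 (11→2→7→14, push 4): res(7,14)=38
after path 4 (11→6→2→7→14, push 5): res(7,14)=33
after path 5 (11→0→3→5→7→14, push 1): res(7,14)=32

Residual capacity of (7,14): 32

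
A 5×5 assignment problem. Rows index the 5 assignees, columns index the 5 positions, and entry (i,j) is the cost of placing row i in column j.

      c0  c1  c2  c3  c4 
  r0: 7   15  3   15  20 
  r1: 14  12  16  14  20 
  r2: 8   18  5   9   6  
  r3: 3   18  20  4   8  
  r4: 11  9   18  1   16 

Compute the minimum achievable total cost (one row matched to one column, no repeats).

optimal assignment: row0→col2 (cost 3), row1→col1 (cost 12), row2→col4 (cost 6), row3→col0 (cost 3), row4→col3 (cost 1)
total = 3 + 12 + 6 + 3 + 1 = 25

Minimum assignment cost: 25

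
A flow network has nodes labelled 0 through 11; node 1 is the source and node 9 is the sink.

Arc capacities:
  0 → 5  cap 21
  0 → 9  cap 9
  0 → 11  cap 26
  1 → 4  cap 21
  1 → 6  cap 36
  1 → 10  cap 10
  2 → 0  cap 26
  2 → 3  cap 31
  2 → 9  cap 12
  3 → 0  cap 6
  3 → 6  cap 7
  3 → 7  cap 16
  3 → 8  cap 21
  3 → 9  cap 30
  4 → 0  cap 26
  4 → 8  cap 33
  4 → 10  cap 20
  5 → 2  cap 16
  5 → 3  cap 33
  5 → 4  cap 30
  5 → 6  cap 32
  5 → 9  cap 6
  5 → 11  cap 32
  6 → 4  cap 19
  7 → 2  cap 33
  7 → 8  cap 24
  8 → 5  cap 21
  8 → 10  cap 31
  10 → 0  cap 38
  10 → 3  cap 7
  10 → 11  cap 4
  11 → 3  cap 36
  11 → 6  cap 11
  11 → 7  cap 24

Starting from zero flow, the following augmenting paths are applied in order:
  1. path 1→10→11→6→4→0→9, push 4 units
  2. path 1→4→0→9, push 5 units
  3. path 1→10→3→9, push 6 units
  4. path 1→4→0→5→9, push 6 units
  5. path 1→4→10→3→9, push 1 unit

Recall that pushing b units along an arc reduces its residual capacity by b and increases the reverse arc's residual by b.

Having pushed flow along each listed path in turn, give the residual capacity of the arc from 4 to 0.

Residual capacity of (4,0): 11

after path 1 (1→10→11→6→4→0→9, push 4): res(4,0)=22
after path 2 (1→4→0→9, push 5): res(4,0)=17
after path 3 (1→10→3→9, push 6): res(4,0)=17
after path 4 (1→4→0→5→9, push 6): res(4,0)=11
after path 5 (1→4→10→3→9, push 1): res(4,0)=11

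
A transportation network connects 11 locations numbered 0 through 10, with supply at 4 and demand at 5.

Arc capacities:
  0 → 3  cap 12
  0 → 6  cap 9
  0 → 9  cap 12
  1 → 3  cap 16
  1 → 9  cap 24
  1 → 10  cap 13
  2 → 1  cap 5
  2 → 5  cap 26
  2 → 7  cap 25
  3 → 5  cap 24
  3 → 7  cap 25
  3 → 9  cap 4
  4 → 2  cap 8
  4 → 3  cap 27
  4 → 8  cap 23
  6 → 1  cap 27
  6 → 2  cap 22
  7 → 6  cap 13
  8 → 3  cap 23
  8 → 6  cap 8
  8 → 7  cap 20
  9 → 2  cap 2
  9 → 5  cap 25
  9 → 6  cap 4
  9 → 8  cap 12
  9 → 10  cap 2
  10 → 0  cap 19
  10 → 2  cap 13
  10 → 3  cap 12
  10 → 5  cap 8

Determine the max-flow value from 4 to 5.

Maximum flow value: 57

augment #1: 4→2→5 bottleneck 8, total now 8
augment #2: 4→3→5 bottleneck 24, total now 32
augment #3: 4→3→9→5 bottleneck 3, total now 35
augment #4: 4→8→3→9→5 bottleneck 1, total now 36
augment #5: 4→8→6→2→5 bottleneck 8, total now 44
augment #6: 4→8→7→6→2→5 bottleneck 10, total now 54
augment #7: 4→8→7→6→1→9→5 bottleneck 3, total now 57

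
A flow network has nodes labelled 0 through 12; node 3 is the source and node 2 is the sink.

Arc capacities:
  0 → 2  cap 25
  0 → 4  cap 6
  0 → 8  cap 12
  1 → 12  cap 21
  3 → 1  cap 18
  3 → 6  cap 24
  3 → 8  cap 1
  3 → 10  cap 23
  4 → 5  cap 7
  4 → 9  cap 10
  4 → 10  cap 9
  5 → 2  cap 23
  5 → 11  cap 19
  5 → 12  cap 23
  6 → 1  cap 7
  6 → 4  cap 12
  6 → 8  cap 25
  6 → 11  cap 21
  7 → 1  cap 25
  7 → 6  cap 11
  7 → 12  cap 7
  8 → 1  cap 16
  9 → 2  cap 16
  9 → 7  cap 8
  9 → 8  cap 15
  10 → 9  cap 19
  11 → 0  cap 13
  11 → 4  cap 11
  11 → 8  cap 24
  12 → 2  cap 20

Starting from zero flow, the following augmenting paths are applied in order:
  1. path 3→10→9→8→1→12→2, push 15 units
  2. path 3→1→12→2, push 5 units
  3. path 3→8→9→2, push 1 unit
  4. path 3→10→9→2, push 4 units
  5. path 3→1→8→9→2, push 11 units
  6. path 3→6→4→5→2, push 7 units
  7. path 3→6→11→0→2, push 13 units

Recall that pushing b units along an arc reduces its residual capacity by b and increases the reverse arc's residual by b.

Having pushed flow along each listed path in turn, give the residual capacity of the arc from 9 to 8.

after path 1 (3→10→9→8→1→12→2, push 15): res(9,8)=0
after path 2 (3→1→12→2, push 5): res(9,8)=0
after path 3 (3→8→9→2, push 1): res(9,8)=1
after path 4 (3→10→9→2, push 4): res(9,8)=1
after path 5 (3→1→8→9→2, push 11): res(9,8)=12
after path 6 (3→6→4→5→2, push 7): res(9,8)=12
after path 7 (3→6→11→0→2, push 13): res(9,8)=12

Residual capacity of (9,8): 12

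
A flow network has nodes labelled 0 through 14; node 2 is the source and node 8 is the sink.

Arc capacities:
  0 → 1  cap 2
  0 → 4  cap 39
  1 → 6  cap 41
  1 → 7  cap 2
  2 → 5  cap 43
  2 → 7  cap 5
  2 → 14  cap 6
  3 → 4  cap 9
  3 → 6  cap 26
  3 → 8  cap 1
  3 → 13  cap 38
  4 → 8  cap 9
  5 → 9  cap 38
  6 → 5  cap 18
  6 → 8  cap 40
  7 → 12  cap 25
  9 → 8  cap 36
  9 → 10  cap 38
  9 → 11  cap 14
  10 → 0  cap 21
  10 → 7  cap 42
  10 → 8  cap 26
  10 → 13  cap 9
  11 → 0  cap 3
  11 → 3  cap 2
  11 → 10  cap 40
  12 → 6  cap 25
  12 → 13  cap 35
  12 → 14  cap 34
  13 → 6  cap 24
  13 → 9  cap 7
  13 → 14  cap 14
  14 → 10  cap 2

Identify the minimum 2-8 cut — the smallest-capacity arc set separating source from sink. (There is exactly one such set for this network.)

augment #1: 2→5→9→8 push 36
augment #2: 2→14→10→8 push 2
augment #3: 2→5→9→10→8 push 2
augment #4: 2→7→12→6→8 push 5
max flow = 45; residual-reachable set from 2 gives S-side
cut edges (S→T): {(2,7), (5,9), (14,10)} total cap 45

Min-cut arcs: {(2,7), (5,9), (14,10)} (total capacity 45)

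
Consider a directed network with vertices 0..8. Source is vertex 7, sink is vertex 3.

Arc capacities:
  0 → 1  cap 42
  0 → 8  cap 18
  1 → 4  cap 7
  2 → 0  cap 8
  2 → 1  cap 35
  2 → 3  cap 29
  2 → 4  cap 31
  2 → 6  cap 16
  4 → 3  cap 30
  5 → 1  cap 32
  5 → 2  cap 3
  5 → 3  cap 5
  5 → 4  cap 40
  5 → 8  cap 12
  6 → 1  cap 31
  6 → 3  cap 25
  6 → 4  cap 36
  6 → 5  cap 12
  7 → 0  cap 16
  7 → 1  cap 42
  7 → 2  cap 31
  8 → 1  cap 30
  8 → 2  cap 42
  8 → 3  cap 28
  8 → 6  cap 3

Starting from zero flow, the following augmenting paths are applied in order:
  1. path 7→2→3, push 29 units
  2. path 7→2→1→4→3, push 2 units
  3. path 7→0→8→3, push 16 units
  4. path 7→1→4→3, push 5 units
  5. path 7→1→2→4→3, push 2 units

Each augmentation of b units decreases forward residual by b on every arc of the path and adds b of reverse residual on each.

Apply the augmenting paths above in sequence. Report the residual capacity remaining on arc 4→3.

after path 1 (7→2→3, push 29): res(4,3)=30
after path 2 (7→2→1→4→3, push 2): res(4,3)=28
after path 3 (7→0→8→3, push 16): res(4,3)=28
after path 4 (7→1→4→3, push 5): res(4,3)=23
after path 5 (7→1→2→4→3, push 2): res(4,3)=21

Residual capacity of (4,3): 21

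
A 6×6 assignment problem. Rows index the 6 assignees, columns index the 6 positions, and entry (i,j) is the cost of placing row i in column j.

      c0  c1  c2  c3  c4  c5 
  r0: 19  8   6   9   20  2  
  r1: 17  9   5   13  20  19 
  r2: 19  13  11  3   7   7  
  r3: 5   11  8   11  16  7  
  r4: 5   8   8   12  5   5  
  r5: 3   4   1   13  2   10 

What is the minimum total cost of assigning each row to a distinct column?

Minimum assignment cost: 24

optimal assignment: row0→col5 (cost 2), row1→col2 (cost 5), row2→col3 (cost 3), row3→col0 (cost 5), row4→col4 (cost 5), row5→col1 (cost 4)
total = 2 + 5 + 3 + 5 + 5 + 4 = 24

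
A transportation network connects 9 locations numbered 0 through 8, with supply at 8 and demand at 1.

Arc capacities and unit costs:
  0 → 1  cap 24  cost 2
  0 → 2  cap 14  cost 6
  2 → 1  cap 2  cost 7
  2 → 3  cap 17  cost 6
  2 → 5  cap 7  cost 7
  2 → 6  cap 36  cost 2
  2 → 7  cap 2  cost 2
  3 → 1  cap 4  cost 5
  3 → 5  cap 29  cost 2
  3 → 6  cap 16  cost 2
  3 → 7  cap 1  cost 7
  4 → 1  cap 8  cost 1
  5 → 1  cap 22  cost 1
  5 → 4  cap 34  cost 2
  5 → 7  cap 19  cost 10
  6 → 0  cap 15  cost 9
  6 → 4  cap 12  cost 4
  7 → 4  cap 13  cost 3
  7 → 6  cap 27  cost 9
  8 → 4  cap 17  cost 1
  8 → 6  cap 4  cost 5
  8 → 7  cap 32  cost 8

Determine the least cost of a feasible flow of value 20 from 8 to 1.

shortest-cost path #1: 8→4→1 push 8 @ unit cost 2 (adds 16)
shortest-cost path #2: 8→6→0→1 push 4 @ unit cost 16 (adds 64)
shortest-cost path #3: 8→7→6→0→1 push 8 @ unit cost 28 (adds 224)
total cost = 304

Minimum cost for 20 units: 304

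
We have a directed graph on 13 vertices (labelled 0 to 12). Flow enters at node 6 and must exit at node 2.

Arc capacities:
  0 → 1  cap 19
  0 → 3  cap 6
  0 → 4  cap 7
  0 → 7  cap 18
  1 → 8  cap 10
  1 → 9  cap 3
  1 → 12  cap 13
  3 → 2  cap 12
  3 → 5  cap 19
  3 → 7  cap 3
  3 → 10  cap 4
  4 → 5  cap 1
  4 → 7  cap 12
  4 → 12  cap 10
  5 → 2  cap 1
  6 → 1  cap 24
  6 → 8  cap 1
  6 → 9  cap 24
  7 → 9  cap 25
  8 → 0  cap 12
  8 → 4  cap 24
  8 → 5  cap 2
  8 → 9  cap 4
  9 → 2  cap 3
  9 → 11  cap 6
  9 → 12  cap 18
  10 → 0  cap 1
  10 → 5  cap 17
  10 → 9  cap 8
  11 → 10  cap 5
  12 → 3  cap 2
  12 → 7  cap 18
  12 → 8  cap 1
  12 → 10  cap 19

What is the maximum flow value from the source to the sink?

augment #1: 6→9→2 bottleneck 3, total now 3
augment #2: 6→8→5→2 bottleneck 1, total now 4
augment #3: 6→1→12→3→2 bottleneck 2, total now 6
augment #4: 6→1→8→0→3→2 bottleneck 6, total now 12

Maximum flow value: 12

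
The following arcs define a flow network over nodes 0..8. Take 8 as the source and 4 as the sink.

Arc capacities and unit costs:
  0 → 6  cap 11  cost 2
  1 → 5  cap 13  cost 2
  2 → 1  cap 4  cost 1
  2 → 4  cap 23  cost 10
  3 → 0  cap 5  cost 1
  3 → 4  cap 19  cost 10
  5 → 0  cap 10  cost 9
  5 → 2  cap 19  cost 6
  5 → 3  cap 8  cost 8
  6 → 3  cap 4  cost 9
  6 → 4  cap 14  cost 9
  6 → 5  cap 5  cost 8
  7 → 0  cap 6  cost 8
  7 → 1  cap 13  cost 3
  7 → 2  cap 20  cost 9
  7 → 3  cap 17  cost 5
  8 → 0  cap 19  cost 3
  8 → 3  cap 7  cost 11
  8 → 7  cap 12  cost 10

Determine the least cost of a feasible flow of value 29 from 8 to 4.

shortest-cost path #1: 8→0→6→4 push 11 @ unit cost 14 (adds 154)
shortest-cost path #2: 8→3→4 push 7 @ unit cost 21 (adds 147)
shortest-cost path #3: 8→7→3→4 push 11 @ unit cost 25 (adds 275)
total cost = 576

Minimum cost for 29 units: 576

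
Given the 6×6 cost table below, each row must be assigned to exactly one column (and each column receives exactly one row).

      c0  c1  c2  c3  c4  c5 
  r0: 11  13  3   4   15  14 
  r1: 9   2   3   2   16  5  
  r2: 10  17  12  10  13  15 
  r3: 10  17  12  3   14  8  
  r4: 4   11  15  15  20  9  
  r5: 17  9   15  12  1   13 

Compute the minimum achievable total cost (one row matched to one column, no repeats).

Minimum assignment cost: 28

one of 3 optimal assignments: row0→col2 (cost 3), row1→col1 (cost 2), row2→col0 (cost 10), row3→col3 (cost 3), row4→col5 (cost 9), row5→col4 (cost 1)
total = 3 + 2 + 10 + 3 + 9 + 1 = 28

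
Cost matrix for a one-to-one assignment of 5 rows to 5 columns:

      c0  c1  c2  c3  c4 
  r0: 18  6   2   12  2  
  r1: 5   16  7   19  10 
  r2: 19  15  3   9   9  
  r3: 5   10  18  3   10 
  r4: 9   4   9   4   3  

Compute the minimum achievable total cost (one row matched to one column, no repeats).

optimal assignment: row0→col4 (cost 2), row1→col0 (cost 5), row2→col2 (cost 3), row3→col3 (cost 3), row4→col1 (cost 4)
total = 2 + 5 + 3 + 3 + 4 = 17

Minimum assignment cost: 17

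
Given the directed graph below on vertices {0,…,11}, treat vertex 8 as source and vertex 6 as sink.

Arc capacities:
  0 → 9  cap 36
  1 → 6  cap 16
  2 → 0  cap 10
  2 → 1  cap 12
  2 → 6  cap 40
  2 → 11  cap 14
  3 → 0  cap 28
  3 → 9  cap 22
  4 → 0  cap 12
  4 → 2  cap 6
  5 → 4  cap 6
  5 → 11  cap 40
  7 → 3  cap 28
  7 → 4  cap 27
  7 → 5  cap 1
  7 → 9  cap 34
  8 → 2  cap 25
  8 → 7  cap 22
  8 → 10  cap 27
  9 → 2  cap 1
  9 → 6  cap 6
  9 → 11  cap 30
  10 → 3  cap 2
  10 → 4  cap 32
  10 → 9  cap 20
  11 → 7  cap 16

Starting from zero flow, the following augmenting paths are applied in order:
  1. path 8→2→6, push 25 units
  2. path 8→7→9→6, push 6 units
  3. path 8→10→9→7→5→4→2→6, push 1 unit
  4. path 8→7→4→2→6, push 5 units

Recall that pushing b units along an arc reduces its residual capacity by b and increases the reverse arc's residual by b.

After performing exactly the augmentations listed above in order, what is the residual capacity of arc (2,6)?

Residual capacity of (2,6): 9

after path 1 (8→2→6, push 25): res(2,6)=15
after path 2 (8→7→9→6, push 6): res(2,6)=15
after path 3 (8→10→9→7→5→4→2→6, push 1): res(2,6)=14
after path 4 (8→7→4→2→6, push 5): res(2,6)=9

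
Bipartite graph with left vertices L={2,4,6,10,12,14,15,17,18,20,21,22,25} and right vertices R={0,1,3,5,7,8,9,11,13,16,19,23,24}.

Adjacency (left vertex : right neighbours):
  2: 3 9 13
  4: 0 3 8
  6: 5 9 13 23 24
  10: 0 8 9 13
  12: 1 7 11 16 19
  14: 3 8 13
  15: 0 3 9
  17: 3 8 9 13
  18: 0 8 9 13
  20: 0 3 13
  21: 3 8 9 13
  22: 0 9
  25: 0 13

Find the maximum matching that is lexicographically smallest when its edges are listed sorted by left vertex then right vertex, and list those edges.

Lex-smallest maximum matching: {(2,3), (4,0), (6,5), (10,8), (12,1), (14,13), (15,9)}

|M| = 7 (so the lex-smallest maximum matching has 7 edges)
process left vertices in ascending order; for each, take the smallest-labelled available neighbour that still permits 7 edges overall, or leave it unmatched if none does
lex-smallest matching: {2-3, 4-0, 6-5, 10-8, 12-1, 14-13, 15-9}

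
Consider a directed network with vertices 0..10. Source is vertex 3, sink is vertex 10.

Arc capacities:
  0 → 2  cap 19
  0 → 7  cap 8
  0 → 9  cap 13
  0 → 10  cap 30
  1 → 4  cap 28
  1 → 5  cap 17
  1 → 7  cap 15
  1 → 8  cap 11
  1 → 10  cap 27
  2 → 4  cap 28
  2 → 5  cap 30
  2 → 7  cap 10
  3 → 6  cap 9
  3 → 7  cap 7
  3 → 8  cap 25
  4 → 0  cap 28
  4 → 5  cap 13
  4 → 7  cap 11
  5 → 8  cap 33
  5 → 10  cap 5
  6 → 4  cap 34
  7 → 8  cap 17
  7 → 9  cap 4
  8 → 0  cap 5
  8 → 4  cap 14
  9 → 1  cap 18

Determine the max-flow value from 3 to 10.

augment #1: 3→8→0→10 bottleneck 5, total now 5
augment #2: 3→6→4→0→10 bottleneck 9, total now 14
augment #3: 3→7→9→1→10 bottleneck 4, total now 18
augment #4: 3→8→4→0→10 bottleneck 14, total now 32

Maximum flow value: 32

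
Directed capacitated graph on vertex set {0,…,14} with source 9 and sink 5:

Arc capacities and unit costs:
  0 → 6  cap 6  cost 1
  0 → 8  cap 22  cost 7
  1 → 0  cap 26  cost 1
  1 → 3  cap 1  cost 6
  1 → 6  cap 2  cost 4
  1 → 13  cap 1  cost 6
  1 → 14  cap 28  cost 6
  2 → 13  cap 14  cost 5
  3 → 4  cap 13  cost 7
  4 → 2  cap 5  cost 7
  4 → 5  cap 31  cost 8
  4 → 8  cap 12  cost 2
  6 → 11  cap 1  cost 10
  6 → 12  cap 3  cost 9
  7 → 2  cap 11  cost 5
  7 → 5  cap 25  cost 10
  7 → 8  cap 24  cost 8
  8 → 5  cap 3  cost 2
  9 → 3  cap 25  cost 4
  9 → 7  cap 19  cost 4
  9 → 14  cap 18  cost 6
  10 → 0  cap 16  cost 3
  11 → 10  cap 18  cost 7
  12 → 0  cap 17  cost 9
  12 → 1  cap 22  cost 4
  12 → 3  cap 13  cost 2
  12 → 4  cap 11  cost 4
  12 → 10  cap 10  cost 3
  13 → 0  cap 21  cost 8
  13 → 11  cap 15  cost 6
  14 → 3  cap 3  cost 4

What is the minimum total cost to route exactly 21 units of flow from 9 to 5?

Minimum cost for 21 units: 296

shortest-cost path #1: 9→7→5 push 19 @ unit cost 14 (adds 266)
shortest-cost path #2: 9→3→4→8→5 push 2 @ unit cost 15 (adds 30)
total cost = 296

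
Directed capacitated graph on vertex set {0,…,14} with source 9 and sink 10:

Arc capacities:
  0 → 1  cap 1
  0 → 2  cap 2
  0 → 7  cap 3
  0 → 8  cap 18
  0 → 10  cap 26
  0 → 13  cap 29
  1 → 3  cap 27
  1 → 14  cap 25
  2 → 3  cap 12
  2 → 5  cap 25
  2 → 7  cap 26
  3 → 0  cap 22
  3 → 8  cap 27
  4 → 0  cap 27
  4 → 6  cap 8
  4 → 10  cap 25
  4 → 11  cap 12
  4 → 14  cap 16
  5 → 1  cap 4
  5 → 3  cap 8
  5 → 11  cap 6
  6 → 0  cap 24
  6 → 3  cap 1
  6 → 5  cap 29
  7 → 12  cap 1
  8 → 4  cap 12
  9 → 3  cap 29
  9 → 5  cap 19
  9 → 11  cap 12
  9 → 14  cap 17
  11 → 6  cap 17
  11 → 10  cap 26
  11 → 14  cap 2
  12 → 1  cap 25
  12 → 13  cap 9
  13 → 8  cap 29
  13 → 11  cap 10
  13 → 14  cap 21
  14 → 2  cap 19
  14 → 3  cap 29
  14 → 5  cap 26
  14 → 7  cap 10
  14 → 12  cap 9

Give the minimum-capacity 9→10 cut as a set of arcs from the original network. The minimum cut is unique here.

Min-cut arcs: {(3,0), (5,11), (8,4), (9,11), (12,13)} (total capacity 61)

augment #1: 9→11→10 push 12
augment #2: 9→3→0→10 push 22
augment #3: 9→5→11→10 push 6
augment #4: 9→3→8→4→10 push 7
augment #5: 9→5→3→8→4→10 push 5
augment #6: 9→14→12→13→11→10 push 8
augment #7: 9→14→12→13→11→6→0→10 push 1
max flow = 61; residual-reachable set from 9 gives S-side
cut edges (S→T): {(3,0), (5,11), (8,4), (9,11), (12,13)} total cap 61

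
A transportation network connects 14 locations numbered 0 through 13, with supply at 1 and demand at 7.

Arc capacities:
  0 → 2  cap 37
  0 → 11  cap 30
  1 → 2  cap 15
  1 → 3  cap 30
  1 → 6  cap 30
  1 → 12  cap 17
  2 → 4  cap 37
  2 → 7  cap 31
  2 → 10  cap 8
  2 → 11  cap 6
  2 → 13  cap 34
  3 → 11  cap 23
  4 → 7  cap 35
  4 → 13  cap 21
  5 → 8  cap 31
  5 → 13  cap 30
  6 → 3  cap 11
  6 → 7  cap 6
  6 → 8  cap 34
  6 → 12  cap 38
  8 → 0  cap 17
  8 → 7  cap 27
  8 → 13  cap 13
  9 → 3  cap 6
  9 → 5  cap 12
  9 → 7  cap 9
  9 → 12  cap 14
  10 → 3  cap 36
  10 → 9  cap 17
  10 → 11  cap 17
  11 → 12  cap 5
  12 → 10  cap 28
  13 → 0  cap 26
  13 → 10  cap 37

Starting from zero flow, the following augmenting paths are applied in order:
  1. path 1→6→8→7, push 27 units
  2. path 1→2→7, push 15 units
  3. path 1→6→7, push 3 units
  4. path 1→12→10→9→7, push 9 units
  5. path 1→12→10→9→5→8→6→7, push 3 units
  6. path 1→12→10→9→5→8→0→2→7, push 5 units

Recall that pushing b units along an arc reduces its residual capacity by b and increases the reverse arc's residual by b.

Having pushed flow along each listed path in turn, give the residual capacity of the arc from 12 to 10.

Residual capacity of (12,10): 11

after path 1 (1→6→8→7, push 27): res(12,10)=28
after path 2 (1→2→7, push 15): res(12,10)=28
after path 3 (1→6→7, push 3): res(12,10)=28
after path 4 (1→12→10→9→7, push 9): res(12,10)=19
after path 5 (1→12→10→9→5→8→6→7, push 3): res(12,10)=16
after path 6 (1→12→10→9→5→8→0→2→7, push 5): res(12,10)=11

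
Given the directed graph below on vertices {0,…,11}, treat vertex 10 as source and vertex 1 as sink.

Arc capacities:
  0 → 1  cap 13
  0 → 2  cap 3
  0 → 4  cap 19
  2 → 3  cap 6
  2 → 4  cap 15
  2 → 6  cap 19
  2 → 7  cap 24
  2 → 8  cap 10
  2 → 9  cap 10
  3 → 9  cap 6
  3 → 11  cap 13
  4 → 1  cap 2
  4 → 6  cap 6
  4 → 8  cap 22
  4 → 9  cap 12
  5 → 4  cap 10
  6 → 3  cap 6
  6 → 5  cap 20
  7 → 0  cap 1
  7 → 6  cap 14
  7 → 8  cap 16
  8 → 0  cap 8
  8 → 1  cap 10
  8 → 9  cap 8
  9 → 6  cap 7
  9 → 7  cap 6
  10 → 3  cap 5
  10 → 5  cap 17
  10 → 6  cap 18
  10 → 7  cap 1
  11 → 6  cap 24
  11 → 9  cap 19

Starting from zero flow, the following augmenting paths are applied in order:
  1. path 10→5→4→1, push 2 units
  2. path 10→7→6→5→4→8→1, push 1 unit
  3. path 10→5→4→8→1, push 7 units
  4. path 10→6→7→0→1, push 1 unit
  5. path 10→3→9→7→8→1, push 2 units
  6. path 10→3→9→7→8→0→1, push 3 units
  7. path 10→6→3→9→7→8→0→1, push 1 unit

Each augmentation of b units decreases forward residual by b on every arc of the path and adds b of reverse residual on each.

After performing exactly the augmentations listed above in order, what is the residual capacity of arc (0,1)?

after path 1 (10→5→4→1, push 2): res(0,1)=13
after path 2 (10→7→6→5→4→8→1, push 1): res(0,1)=13
after path 3 (10→5→4→8→1, push 7): res(0,1)=13
after path 4 (10→6→7→0→1, push 1): res(0,1)=12
after path 5 (10→3→9→7→8→1, push 2): res(0,1)=12
after path 6 (10→3→9→7→8→0→1, push 3): res(0,1)=9
after path 7 (10→6→3→9→7→8→0→1, push 1): res(0,1)=8

Residual capacity of (0,1): 8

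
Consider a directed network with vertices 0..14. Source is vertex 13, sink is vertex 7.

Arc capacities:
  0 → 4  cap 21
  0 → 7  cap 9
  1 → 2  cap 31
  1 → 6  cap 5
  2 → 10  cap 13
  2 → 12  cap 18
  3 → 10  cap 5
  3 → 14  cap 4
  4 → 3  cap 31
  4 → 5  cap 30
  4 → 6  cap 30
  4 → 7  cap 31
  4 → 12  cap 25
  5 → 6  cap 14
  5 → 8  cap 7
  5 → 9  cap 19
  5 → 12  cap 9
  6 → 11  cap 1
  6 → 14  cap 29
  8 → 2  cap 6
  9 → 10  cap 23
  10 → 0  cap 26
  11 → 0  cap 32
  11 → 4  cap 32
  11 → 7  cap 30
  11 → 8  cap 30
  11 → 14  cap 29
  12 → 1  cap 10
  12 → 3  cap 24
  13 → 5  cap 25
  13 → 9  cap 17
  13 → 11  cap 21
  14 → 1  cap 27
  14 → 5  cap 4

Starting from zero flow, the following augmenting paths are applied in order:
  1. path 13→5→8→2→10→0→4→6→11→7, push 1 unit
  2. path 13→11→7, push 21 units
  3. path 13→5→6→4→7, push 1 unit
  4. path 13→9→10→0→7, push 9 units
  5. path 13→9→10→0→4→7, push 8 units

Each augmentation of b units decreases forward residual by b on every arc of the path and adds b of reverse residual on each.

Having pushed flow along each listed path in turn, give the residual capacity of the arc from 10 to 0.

after path 1 (13→5→8→2→10→0→4→6→11→7, push 1): res(10,0)=25
after path 2 (13→11→7, push 21): res(10,0)=25
after path 3 (13→5→6→4→7, push 1): res(10,0)=25
after path 4 (13→9→10→0→7, push 9): res(10,0)=16
after path 5 (13→9→10→0→4→7, push 8): res(10,0)=8

Residual capacity of (10,0): 8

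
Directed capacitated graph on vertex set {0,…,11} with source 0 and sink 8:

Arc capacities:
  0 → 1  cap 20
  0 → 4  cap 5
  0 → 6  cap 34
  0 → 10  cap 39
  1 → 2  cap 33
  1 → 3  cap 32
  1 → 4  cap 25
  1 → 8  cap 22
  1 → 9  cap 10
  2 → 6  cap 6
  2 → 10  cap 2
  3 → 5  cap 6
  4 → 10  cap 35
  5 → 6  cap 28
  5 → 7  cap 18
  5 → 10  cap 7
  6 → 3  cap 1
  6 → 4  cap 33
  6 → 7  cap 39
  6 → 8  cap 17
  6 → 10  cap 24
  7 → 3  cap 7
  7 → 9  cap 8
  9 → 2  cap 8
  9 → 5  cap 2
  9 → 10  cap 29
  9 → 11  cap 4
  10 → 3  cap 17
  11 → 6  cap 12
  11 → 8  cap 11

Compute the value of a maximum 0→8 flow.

augment #1: 0→1→8 bottleneck 20, total now 20
augment #2: 0→6→8 bottleneck 17, total now 37
augment #3: 0→6→7→9→11→8 bottleneck 4, total now 41

Maximum flow value: 41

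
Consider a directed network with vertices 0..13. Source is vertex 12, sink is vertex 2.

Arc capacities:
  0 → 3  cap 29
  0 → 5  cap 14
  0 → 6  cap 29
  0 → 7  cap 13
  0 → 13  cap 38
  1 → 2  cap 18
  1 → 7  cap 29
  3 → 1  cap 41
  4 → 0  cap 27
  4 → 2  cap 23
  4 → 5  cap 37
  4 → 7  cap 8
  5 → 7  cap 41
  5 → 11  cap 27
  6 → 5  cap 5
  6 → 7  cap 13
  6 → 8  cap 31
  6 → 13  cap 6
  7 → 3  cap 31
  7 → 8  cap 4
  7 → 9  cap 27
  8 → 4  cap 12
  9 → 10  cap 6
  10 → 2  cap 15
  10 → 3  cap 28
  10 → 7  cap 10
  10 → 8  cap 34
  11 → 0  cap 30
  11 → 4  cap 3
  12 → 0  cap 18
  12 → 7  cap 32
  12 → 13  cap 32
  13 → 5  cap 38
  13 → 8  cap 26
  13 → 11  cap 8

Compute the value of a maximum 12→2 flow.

augment #1: 12→0→3→1→2 bottleneck 18, total now 18
augment #2: 12→7→8→4→2 bottleneck 4, total now 22
augment #3: 12→7→9→10→2 bottleneck 6, total now 28
augment #4: 12→13→8→4→2 bottleneck 8, total now 36
augment #5: 12→13→11→4→2 bottleneck 3, total now 39

Maximum flow value: 39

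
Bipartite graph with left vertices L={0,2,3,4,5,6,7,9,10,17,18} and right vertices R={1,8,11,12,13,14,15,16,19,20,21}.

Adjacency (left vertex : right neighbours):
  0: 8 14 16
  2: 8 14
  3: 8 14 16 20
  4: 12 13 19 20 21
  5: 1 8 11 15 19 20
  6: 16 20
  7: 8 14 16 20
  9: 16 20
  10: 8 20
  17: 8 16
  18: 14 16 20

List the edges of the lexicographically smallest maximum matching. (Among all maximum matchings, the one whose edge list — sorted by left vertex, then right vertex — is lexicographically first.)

Lex-smallest maximum matching: {(0,8), (2,14), (3,16), (4,12), (5,1), (6,20)}

|M| = 6 (so the lex-smallest maximum matching has 6 edges)
process left vertices in ascending order; for each, take the smallest-labelled available neighbour that still permits 6 edges overall, or leave it unmatched if none does
lex-smallest matching: {0-8, 2-14, 3-16, 4-12, 5-1, 6-20}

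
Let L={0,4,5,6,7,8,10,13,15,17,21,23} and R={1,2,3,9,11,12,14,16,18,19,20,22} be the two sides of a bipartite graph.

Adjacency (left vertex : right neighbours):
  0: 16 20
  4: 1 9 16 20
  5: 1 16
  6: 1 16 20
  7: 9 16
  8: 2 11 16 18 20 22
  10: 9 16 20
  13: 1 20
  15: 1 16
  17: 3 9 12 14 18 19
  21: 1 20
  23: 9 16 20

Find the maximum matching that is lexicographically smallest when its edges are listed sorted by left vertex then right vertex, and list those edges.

|M| = 6 (so the lex-smallest maximum matching has 6 edges)
process left vertices in ascending order; for each, take the smallest-labelled available neighbour that still permits 6 edges overall, or leave it unmatched if none does
lex-smallest matching: {0-16, 4-1, 6-20, 7-9, 8-2, 17-3}

Lex-smallest maximum matching: {(0,16), (4,1), (6,20), (7,9), (8,2), (17,3)}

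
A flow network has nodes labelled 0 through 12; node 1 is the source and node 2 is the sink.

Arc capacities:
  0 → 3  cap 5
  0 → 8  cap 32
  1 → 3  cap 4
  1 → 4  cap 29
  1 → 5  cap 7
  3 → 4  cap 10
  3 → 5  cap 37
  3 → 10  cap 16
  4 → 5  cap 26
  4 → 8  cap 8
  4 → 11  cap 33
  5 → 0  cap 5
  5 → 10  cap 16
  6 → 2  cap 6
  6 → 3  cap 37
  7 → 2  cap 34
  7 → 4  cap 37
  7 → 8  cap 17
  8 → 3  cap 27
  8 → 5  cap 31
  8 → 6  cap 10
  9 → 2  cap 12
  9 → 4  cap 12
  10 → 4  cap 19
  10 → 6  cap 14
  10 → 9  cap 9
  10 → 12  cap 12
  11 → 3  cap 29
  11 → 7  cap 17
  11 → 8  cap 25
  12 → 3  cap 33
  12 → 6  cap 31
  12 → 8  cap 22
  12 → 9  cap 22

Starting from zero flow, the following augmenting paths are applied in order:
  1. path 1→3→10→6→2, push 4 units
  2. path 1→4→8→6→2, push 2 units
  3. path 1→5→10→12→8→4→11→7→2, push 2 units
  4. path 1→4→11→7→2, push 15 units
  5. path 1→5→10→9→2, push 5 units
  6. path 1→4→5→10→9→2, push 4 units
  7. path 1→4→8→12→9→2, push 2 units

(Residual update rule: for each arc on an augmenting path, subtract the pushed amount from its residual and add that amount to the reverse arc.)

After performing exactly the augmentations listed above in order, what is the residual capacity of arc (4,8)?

after path 1 (1→3→10→6→2, push 4): res(4,8)=8
after path 2 (1→4→8→6→2, push 2): res(4,8)=6
after path 3 (1→5→10→12→8→4→11→7→2, push 2): res(4,8)=8
after path 4 (1→4→11→7→2, push 15): res(4,8)=8
after path 5 (1→5→10→9→2, push 5): res(4,8)=8
after path 6 (1→4→5→10→9→2, push 4): res(4,8)=8
after path 7 (1→4→8→12→9→2, push 2): res(4,8)=6

Residual capacity of (4,8): 6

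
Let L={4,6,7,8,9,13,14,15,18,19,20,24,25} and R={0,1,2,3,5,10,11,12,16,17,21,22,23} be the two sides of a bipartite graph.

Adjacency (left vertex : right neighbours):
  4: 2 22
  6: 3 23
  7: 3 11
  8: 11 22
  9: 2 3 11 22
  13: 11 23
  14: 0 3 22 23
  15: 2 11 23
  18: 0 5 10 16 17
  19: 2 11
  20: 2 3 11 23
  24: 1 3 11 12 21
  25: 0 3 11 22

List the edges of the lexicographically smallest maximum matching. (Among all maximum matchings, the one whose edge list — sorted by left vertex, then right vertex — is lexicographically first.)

Lex-smallest maximum matching: {(4,2), (6,3), (7,11), (8,22), (13,23), (14,0), (18,5), (24,1)}

|M| = 8 (so the lex-smallest maximum matching has 8 edges)
process left vertices in ascending order; for each, take the smallest-labelled available neighbour that still permits 8 edges overall, or leave it unmatched if none does
lex-smallest matching: {4-2, 6-3, 7-11, 8-22, 13-23, 14-0, 18-5, 24-1}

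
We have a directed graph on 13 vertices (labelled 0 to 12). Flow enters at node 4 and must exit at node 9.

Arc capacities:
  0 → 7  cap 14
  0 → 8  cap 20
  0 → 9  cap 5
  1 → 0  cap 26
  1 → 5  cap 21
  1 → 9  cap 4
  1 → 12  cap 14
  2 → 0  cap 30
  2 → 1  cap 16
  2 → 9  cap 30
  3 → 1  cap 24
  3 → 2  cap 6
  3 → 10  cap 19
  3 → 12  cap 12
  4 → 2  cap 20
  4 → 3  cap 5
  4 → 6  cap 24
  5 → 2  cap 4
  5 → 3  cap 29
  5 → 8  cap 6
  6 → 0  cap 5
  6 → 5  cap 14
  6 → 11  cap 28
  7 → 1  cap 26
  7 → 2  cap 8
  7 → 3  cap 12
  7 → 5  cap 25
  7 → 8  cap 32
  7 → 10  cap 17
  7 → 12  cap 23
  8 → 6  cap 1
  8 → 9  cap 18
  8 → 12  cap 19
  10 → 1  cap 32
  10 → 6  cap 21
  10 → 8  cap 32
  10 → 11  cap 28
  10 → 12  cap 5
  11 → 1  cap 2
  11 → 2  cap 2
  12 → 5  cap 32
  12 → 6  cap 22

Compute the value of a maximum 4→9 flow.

Maximum flow value: 48

augment #1: 4→2→9 bottleneck 20, total now 20
augment #2: 4→3→1→9 bottleneck 4, total now 24
augment #3: 4→3→2→9 bottleneck 1, total now 25
augment #4: 4→6→0→9 bottleneck 5, total now 30
augment #5: 4→6→5→2→9 bottleneck 4, total now 34
augment #6: 4→6→5→8→9 bottleneck 6, total now 40
augment #7: 4→6→11→2→9 bottleneck 2, total now 42
augment #8: 4→6→5→3→2→9 bottleneck 3, total now 45
augment #9: 4→6→5→3→10→8→9 bottleneck 1, total now 46
augment #10: 4→6→11→1→0→8→9 bottleneck 2, total now 48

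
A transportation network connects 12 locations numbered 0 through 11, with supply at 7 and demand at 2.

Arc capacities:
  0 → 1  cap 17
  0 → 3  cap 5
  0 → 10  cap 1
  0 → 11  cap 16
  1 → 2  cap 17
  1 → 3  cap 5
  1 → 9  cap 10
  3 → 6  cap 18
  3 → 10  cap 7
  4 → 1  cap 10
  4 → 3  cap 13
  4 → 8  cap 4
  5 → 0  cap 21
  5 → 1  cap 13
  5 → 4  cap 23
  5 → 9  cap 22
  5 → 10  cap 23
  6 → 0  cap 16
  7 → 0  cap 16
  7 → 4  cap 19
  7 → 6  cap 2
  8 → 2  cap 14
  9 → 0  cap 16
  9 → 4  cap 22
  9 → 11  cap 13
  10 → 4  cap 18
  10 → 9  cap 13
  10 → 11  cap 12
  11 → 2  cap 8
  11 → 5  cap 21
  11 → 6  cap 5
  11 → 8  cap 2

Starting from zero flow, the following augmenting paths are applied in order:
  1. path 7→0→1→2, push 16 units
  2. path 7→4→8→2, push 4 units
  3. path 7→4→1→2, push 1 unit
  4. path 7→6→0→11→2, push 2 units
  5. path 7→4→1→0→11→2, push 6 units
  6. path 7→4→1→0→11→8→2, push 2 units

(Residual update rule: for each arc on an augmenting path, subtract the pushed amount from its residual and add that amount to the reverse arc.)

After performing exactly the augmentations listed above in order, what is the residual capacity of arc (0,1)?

Residual capacity of (0,1): 9

after path 1 (7→0→1→2, push 16): res(0,1)=1
after path 2 (7→4→8→2, push 4): res(0,1)=1
after path 3 (7→4→1→2, push 1): res(0,1)=1
after path 4 (7→6→0→11→2, push 2): res(0,1)=1
after path 5 (7→4→1→0→11→2, push 6): res(0,1)=7
after path 6 (7→4→1→0→11→8→2, push 2): res(0,1)=9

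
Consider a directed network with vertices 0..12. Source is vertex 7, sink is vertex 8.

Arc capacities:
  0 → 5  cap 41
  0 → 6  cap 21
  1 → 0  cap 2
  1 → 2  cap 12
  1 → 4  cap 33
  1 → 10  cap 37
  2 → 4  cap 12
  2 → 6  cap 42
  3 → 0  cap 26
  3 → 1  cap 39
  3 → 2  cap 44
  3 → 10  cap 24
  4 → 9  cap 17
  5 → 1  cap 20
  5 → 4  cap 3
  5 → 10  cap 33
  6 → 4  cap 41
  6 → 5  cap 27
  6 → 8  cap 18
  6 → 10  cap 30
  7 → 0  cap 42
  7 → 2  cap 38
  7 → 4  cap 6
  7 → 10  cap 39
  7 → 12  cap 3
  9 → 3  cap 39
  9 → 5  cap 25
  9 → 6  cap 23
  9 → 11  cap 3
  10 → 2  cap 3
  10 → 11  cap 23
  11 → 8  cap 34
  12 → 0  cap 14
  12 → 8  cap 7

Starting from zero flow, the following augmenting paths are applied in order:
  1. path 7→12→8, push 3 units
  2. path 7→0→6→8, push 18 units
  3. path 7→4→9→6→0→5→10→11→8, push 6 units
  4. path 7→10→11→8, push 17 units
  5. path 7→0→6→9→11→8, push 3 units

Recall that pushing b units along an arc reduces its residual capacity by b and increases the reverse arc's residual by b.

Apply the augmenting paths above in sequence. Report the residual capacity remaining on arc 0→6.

after path 1 (7→12→8, push 3): res(0,6)=21
after path 2 (7→0→6→8, push 18): res(0,6)=3
after path 3 (7→4→9→6→0→5→10→11→8, push 6): res(0,6)=9
after path 4 (7→10→11→8, push 17): res(0,6)=9
after path 5 (7→0→6→9→11→8, push 3): res(0,6)=6

Residual capacity of (0,6): 6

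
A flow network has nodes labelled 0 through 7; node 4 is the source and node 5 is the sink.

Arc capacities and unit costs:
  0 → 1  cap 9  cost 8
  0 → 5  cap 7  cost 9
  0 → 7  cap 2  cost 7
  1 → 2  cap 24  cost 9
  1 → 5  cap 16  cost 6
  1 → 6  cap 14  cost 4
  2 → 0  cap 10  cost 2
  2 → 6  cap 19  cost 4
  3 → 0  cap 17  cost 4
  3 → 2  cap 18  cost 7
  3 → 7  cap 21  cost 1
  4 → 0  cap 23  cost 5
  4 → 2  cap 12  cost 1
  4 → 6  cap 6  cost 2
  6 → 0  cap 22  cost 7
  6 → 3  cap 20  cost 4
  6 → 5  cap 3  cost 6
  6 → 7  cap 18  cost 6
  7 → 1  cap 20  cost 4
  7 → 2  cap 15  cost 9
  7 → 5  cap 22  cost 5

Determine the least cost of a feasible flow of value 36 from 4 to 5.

Minimum cost for 36 units: 543

shortest-cost path #1: 4→6→5 push 3 @ unit cost 8 (adds 24)
shortest-cost path #2: 4→6→3→7→5 push 3 @ unit cost 12 (adds 36)
shortest-cost path #3: 4→2→0→5 push 7 @ unit cost 12 (adds 84)
shortest-cost path #4: 4→2→0→7→5 push 2 @ unit cost 15 (adds 30)
shortest-cost path #5: 4→2→6→3→7→5 push 3 @ unit cost 15 (adds 45)
shortest-cost path #6: 4→0→2→6→3→7→5 push 9 @ unit cost 17 (adds 153)
shortest-cost path #7: 4→0→1→5 push 9 @ unit cost 19 (adds 171)
total cost = 543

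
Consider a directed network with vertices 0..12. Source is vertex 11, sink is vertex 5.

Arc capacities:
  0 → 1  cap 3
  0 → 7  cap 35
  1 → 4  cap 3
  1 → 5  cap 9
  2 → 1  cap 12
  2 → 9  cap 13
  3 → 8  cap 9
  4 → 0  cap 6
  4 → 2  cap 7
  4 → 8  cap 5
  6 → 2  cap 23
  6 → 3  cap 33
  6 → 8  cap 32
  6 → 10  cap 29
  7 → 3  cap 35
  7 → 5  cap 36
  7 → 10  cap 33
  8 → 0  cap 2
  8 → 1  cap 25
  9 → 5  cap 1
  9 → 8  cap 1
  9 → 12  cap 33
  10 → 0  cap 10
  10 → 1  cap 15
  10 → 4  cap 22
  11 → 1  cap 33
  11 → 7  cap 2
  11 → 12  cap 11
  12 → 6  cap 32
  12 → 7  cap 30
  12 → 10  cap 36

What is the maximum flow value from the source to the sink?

Maximum flow value: 25

augment #1: 11→1→5 bottleneck 9, total now 9
augment #2: 11→7→5 bottleneck 2, total now 11
augment #3: 11→12→7→5 bottleneck 11, total now 22
augment #4: 11→1→4→0→7→5 bottleneck 3, total now 25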